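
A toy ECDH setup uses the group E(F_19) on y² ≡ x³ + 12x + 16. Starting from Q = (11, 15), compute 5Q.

Repeated addition: build up to 5Q.
2Q: tangent at (11, 15): λ = (3·11² + 12)/(2·15) ≡ 14/11. 11⁻¹ ≡ 7 (mod 19) since 11·7 = 77 ≡ 1, so λ ≡ 14·7 ≡ 3.
  x = λ² - 11 - 11 = 9 - 22 ≡ 6; y = λ·(11 - 6) - 15 ≡ 0. → (6, 0)
3Q: (6, 0) + (11, 15). λ = (15 - 0)/(11 - 6) ≡ 15/5 mod 19. 5⁻¹ ≡ 4 (mod 19), so λ ≡ 3.
  x = λ² - 6 - 11 = 9 - 17 ≡ 11; y = λ·(6 - 11) - 0 ≡ 4. → (11, 4)
4Q: (11, 4) + (11, 15): same x and y₁ ≡ -y₂, so the sum is ∞.
5Q: ∞ + (11, 15) = (11, 15) (identity).

(11, 15)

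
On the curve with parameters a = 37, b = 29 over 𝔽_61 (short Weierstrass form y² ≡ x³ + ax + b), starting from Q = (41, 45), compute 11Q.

Double-and-add on 11 = (1011)₂. Start with Q = (41, 45) for the leading 1-bit.
double: tangent at (41, 45): λ = (3·41² + 37)/(2·45) ≡ 17/29. 29⁻¹ ≡ 40 (mod 61), so λ ≡ 17·40 ≡ 9.
  x = λ² - 41 - 41 = 81 - 82 ≡ 60; y = λ·(41 - 60) - 45 ≡ 28. → (60, 28)
double: tangent at (60, 28): λ = (3·60² + 37)/(2·28) ≡ 40/56. 56⁻¹ ≡ 12 (mod 61), so λ ≡ 40·12 ≡ 53.
  x = λ² - 60 - 60 = 2809 - 120 ≡ 5; y = λ·(60 - 5) - 28 ≡ 20. → (5, 20)
add Q: (5, 20) + (41, 45). λ = (45 - 20)/(41 - 5) ≡ 25/36 mod 61. 36⁻¹ ≡ 39 (mod 61), so λ ≡ 60.
  x = λ² - 5 - 41 = 3600 - 46 ≡ 16; y = λ·(5 - 16) - 20 ≡ 52. → (16, 52)
double: tangent at (16, 52): λ = (3·16² + 37)/(2·52) ≡ 12/43. 43⁻¹ ≡ 44 (mod 61), so λ ≡ 12·44 ≡ 40.
  x = λ² - 16 - 16 = 1600 - 32 ≡ 43; y = λ·(16 - 43) - 52 ≡ 27. → (43, 27)
add Q: (43, 27) + (41, 45). λ = (45 - 27)/(41 - 43) ≡ 18/59 mod 61. 59⁻¹ ≡ 30 (mod 61) since 59·30 = 1770 ≡ 1, so λ ≡ 52.
  x = λ² - 43 - 41 = 2704 - 84 ≡ 58; y = λ·(43 - 58) - 27 ≡ 47. → (58, 47)

(58, 47)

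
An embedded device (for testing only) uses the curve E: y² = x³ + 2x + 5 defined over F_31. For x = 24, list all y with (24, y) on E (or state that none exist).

x³ + 2x + 5 = 13877 ≡ 20 (mod 31).
Square roots of 20 mod 31: 12 and 19 (since 12² = 144 ≡ 20).

12, 19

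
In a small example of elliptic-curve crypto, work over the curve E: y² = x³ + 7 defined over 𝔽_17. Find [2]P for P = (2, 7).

(12, 16)

tangent at (2, 7): λ = (3·2² + 0)/(2·7) ≡ 12/14. 14⁻¹ ≡ 11 (mod 17), so λ ≡ 12·11 ≡ 13.
  x = λ² - 2 - 2 = 169 - 4 ≡ 12; y = λ·(2 - 12) - 7 ≡ 16. → (12, 16)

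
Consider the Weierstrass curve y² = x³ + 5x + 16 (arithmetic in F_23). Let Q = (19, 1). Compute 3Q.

(7, 16)

Repeated addition: build up to 3Q.
2Q: tangent at (19, 1): λ = (3·19² + 5)/(2·1) ≡ 7/2. 2⁻¹ ≡ 12 (mod 23), so λ ≡ 7·12 ≡ 15.
  x = λ² - 19 - 19 = 225 - 38 ≡ 3; y = λ·(19 - 3) - 1 ≡ 9. → (3, 9)
3Q: (3, 9) + (19, 1). λ = (1 - 9)/(19 - 3) ≡ 15/16 mod 23. 16⁻¹ ≡ 13 (mod 23) since 16·13 = 208 ≡ 1, so λ ≡ 11.
  x = λ² - 3 - 19 = 121 - 22 ≡ 7; y = λ·(3 - 7) - 9 ≡ 16. → (7, 16)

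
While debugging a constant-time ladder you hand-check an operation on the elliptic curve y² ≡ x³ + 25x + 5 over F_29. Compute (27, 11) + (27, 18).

O

The two points share x = 27 and their y-coordinates satisfy 11 + 18 ≡ 0 (mod 29), so they are inverses. Their sum is ∞.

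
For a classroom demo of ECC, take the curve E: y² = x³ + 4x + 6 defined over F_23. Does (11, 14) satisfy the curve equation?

y² = 14² ≡ 12; x³ + 4x + 6 = 1381 ≡ 1 (mod 23). 12 ≠ 1.

no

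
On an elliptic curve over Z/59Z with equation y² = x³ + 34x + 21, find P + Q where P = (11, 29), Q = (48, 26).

(45, 20)

(11, 29) + (48, 26). λ = (26 - 29)/(48 - 11) ≡ 56/37 mod 59. 37⁻¹ ≡ 8 (mod 59) since 37·8 = 296 ≡ 1, so λ ≡ 35.
  x = λ² - 11 - 48 = 1225 - 59 ≡ 45; y = λ·(11 - 45) - 29 ≡ 20. → (45, 20)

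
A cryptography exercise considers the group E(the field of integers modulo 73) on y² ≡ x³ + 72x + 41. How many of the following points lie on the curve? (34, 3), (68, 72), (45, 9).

(34, 3): 3² ≡ 9, rhs ≡ 37 → off.
(68, 72): 72² ≡ 1, rhs ≡ 67 → off.
(45, 9): 9² ≡ 8, rhs ≡ 17 → off.

0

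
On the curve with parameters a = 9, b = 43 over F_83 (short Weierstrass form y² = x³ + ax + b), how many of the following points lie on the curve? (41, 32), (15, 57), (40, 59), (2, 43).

2

(41, 32): 32² ≡ 28, rhs ≡ 28 → on.
(15, 57): 57² ≡ 12, rhs ≡ 67 → off.
(40, 59): 59² ≡ 78, rhs ≡ 78 → on.
(2, 43): 43² ≡ 23, rhs ≡ 69 → off.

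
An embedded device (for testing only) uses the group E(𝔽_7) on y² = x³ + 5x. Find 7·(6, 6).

Write Q = (6, 6).
Repeated addition: build up to 7Q.
2Q: tangent at (6, 6): λ = (3·6² + 5)/(2·6) ≡ 1/5. 5⁻¹ ≡ 3 (mod 7), so λ ≡ 1·3 ≡ 3.
  x = λ² - 6 - 6 = 9 - 12 ≡ 4; y = λ·(6 - 4) - 6 ≡ 0. → (4, 0)
3Q: (4, 0) + (6, 6). λ = (6 - 0)/(6 - 4) ≡ 6/2 mod 7. 2⁻¹ ≡ 4 (mod 7) since 2·4 = 8 ≡ 1, so λ ≡ 3.
  x = λ² - 4 - 6 = 9 - 10 ≡ 6; y = λ·(4 - 6) - 0 ≡ 1. → (6, 1)
4Q: (6, 1) + (6, 6): same x and y₁ ≡ -y₂, so the sum is the point at infinity.
5Q: the point at infinity + (6, 6) = (6, 6) (identity).
6Q: tangent at (6, 6): λ = (3·6² + 5)/(2·6) ≡ 1/5. 5⁻¹ ≡ 3 (mod 7) since 5·3 = 15 ≡ 1, so λ ≡ 1·3 ≡ 3.
  x = λ² - 6 - 6 = 9 - 12 ≡ 4; y = λ·(6 - 4) - 6 ≡ 0. → (4, 0)
7Q: (4, 0) + (6, 6). λ = (6 - 0)/(6 - 4) ≡ 6/2 mod 7. 2⁻¹ ≡ 4 (mod 7), so λ ≡ 3.
  x = λ² - 4 - 6 = 9 - 10 ≡ 6; y = λ·(4 - 6) - 0 ≡ 1. → (6, 1)

(6, 1)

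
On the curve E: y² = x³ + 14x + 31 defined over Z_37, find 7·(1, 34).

Write G = (1, 34).
Repeated addition: build up to 7G.
2G: tangent at (1, 34): λ = (3·1² + 14)/(2·34) ≡ 17/31. 31⁻¹ ≡ 6 (mod 37) since 31·6 = 186 ≡ 1, so λ ≡ 17·6 ≡ 28.
  x = λ² - 1 - 1 = 784 - 2 ≡ 5; y = λ·(1 - 5) - 34 ≡ 2. → (5, 2)
3G: (5, 2) + (1, 34). λ = (34 - 2)/(1 - 5) ≡ 32/33 mod 37. 33⁻¹ ≡ 9 (mod 37) since 33·9 = 297 ≡ 1, so λ ≡ 29.
  x = λ² - 5 - 1 = 841 - 6 ≡ 21; y = λ·(5 - 21) - 2 ≡ 15. → (21, 15)
4G: (21, 15) + (1, 34). λ = (34 - 15)/(1 - 21) ≡ 19/17 mod 37. 17⁻¹ ≡ 24 (mod 37), so λ ≡ 12.
  x = λ² - 21 - 1 = 144 - 22 ≡ 11; y = λ·(21 - 11) - 15 ≡ 31. → (11, 31)
5G: (11, 31) + (1, 34). λ = (34 - 31)/(1 - 11) ≡ 3/27 mod 37. 27⁻¹ ≡ 11 (mod 37), so λ ≡ 33.
  x = λ² - 11 - 1 = 1089 - 12 ≡ 4; y = λ·(11 - 4) - 31 ≡ 15. → (4, 15)
6G: (4, 15) + (1, 34). λ = (34 - 15)/(1 - 4) ≡ 19/34 mod 37. 34⁻¹ ≡ 12 (mod 37), so λ ≡ 6.
  x = λ² - 4 - 1 = 36 - 5 ≡ 31; y = λ·(4 - 31) - 15 ≡ 8. → (31, 8)
7G: (31, 8) + (1, 34). λ = (34 - 8)/(1 - 31) ≡ 26/7 mod 37. 7⁻¹ ≡ 16 (mod 37) since 7·16 = 112 ≡ 1, so λ ≡ 9.
  x = λ² - 31 - 1 = 81 - 32 ≡ 12; y = λ·(31 - 12) - 8 ≡ 15. → (12, 15)

(12, 15)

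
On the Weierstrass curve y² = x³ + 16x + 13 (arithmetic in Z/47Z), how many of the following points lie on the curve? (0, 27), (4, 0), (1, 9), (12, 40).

(0, 27): 27² ≡ 24, rhs ≡ 13 → off.
(4, 0): 0² ≡ 0, rhs ≡ 0 → on.
(1, 9): 9² ≡ 34, rhs ≡ 30 → off.
(12, 40): 40² ≡ 2, rhs ≡ 6 → off.

1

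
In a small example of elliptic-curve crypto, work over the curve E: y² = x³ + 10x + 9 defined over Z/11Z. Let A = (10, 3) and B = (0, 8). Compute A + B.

(4, 5)

(10, 3) + (0, 8). λ = (8 - 3)/(0 - 10) ≡ 5/1 mod 11. 1⁻¹ ≡ 1 (mod 11), so λ ≡ 5.
  x = λ² - 10 - 0 = 25 - 10 ≡ 4; y = λ·(10 - 4) - 3 ≡ 5. → (4, 5)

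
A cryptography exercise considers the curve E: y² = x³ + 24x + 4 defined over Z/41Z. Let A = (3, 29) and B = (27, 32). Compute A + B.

(3, 29) + (27, 32). λ = (32 - 29)/(27 - 3) ≡ 3/24 mod 41. 24⁻¹ ≡ 12 (mod 41), so λ ≡ 36.
  x = λ² - 3 - 27 = 1296 - 30 ≡ 36; y = λ·(3 - 36) - 29 ≡ 13. → (36, 13)

(36, 13)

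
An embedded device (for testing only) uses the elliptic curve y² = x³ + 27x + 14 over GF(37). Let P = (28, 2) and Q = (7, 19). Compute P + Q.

(28, 2) + (7, 19). λ = (19 - 2)/(7 - 28) ≡ 17/16 mod 37. 16⁻¹ ≡ 7 (mod 37), so λ ≡ 8.
  x = λ² - 28 - 7 = 64 - 35 ≡ 29; y = λ·(28 - 29) - 2 ≡ 27. → (29, 27)

(29, 27)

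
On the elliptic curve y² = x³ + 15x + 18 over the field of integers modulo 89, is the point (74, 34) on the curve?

y² = 34² ≡ 88; x³ + 15x + 18 = 406352 ≡ 67 (mod 89). 88 ≠ 67.

no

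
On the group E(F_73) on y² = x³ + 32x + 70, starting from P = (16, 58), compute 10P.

Double-and-add on 10 = (1010)₂. Start with P = (16, 58) for the leading 1-bit.
double: tangent at (16, 58): λ = (3·16² + 32)/(2·58) ≡ 70/43. 43⁻¹ ≡ 17 (mod 73), so λ ≡ 70·17 ≡ 22.
  x = λ² - 16 - 16 = 484 - 32 ≡ 14; y = λ·(16 - 14) - 58 ≡ 59. → (14, 59)
double: tangent at (14, 59): λ = (3·14² + 32)/(2·59) ≡ 36/45. 45⁻¹ ≡ 13 (mod 73) since 45·13 = 585 ≡ 1, so λ ≡ 36·13 ≡ 30.
  x = λ² - 14 - 14 = 900 - 28 ≡ 69; y = λ·(14 - 69) - 59 ≡ 43. → (69, 43)
add P: (69, 43) + (16, 58). λ = (58 - 43)/(16 - 69) ≡ 15/20 mod 73. 20⁻¹ ≡ 11 (mod 73) since 20·11 = 220 ≡ 1, so λ ≡ 19.
  x = λ² - 69 - 16 = 361 - 85 ≡ 57; y = λ·(69 - 57) - 43 ≡ 39. → (57, 39)
double: tangent at (57, 39): λ = (3·57² + 32)/(2·39) ≡ 70/5. 5⁻¹ ≡ 44 (mod 73) since 5·44 = 220 ≡ 1, so λ ≡ 70·44 ≡ 14.
  x = λ² - 57 - 57 = 196 - 114 ≡ 9; y = λ·(57 - 9) - 39 ≡ 49. → (9, 49)

(9, 49)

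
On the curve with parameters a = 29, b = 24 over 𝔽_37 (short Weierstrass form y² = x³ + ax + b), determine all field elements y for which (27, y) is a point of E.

x³ + 29x + 24 = 20490 ≡ 29 (mod 37).
29 is a non-residue mod 37; no y exists.

none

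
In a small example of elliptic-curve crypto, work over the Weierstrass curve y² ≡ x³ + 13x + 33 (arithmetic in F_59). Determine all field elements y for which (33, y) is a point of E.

x³ + 13x + 33 = 36399 ≡ 55 (mod 59).
55 is a non-residue mod 59; no y exists.

none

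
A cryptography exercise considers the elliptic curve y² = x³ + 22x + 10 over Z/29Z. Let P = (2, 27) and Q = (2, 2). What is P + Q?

The two points share x = 2 and their y-coordinates satisfy 27 + 2 ≡ 0 (mod 29), so they are inverses. Their sum is the point at infinity.

O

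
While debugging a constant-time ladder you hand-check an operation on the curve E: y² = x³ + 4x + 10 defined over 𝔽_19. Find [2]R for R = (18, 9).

tangent at (18, 9): λ = (3·18² + 4)/(2·9) ≡ 7/18. 18⁻¹ ≡ 18 (mod 19), so λ ≡ 7·18 ≡ 12.
  x = λ² - 18 - 18 = 144 - 36 ≡ 13; y = λ·(18 - 13) - 9 ≡ 13. → (13, 13)

(13, 13)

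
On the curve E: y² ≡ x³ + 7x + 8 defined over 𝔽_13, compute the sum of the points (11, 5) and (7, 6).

(4, 3)

(11, 5) + (7, 6). λ = (6 - 5)/(7 - 11) ≡ 1/9 mod 13. 9⁻¹ ≡ 3 (mod 13) since 9·3 = 27 ≡ 1, so λ ≡ 3.
  x = λ² - 11 - 7 = 9 - 18 ≡ 4; y = λ·(11 - 4) - 5 ≡ 3. → (4, 3)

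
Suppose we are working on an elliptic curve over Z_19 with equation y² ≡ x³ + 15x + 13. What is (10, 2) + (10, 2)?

(3, 3)

tangent at (10, 2): λ = (3·10² + 15)/(2·2) ≡ 11/4. 4⁻¹ ≡ 5 (mod 19) since 4·5 = 20 ≡ 1, so λ ≡ 11·5 ≡ 17.
  x = λ² - 10 - 10 = 289 - 20 ≡ 3; y = λ·(10 - 3) - 2 ≡ 3. → (3, 3)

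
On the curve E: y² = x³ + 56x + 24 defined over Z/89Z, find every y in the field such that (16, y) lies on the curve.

x³ + 56x + 24 = 5016 ≡ 32 (mod 89).
Square roots of 32 mod 89: 11 and 78 (since 11² = 121 ≡ 32).

11, 78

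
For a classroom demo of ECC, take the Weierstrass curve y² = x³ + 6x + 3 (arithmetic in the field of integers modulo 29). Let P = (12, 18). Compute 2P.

(4, 2)

tangent at (12, 18): λ = (3·12² + 6)/(2·18) ≡ 3/7. 7⁻¹ ≡ 25 (mod 29), so λ ≡ 3·25 ≡ 17.
  x = λ² - 12 - 12 = 289 - 24 ≡ 4; y = λ·(12 - 4) - 18 ≡ 2. → (4, 2)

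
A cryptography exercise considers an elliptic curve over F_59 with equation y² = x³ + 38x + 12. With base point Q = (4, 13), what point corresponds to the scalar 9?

Double-and-add on 9 = (1001)₂. Start with Q = (4, 13) for the leading 1-bit.
double: tangent at (4, 13): λ = (3·4² + 38)/(2·13) ≡ 27/26. 26⁻¹ ≡ 25 (mod 59), so λ ≡ 27·25 ≡ 26.
  x = λ² - 4 - 4 = 676 - 8 ≡ 19; y = λ·(4 - 19) - 13 ≡ 10. → (19, 10)
double: tangent at (19, 10): λ = (3·19² + 38)/(2·10) ≡ 0/20. 20⁻¹ ≡ 3 (mod 59), so λ ≡ 0·3 ≡ 0.
  x = λ² - 19 - 19 = 0 - 38 ≡ 21; y = λ·(19 - 21) - 10 ≡ 49. → (21, 49)
double: tangent at (21, 49): λ = (3·21² + 38)/(2·49) ≡ 4/39. 39⁻¹ ≡ 56 (mod 59), so λ ≡ 4·56 ≡ 47.
  x = λ² - 21 - 21 = 2209 - 42 ≡ 43; y = λ·(21 - 43) - 49 ≡ 38. → (43, 38)
add Q: (43, 38) + (4, 13). λ = (13 - 38)/(4 - 43) ≡ 34/20 mod 59. 20⁻¹ ≡ 3 (mod 59), so λ ≡ 43.
  x = λ² - 43 - 4 = 1849 - 47 ≡ 32; y = λ·(43 - 32) - 38 ≡ 22. → (32, 22)

(32, 22)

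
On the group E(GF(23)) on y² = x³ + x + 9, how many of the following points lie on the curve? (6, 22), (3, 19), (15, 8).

(6, 22): 22² ≡ 1, rhs ≡ 1 → on.
(3, 19): 19² ≡ 16, rhs ≡ 16 → on.
(15, 8): 8² ≡ 18, rhs ≡ 18 → on.

3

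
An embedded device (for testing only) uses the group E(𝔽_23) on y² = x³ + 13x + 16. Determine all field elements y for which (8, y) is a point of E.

x³ + 13x + 16 = 632 ≡ 11 (mod 23).
11 is a non-residue mod 23; no y exists.

none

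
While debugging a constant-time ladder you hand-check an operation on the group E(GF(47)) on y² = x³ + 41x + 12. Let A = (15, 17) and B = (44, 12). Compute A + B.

(30, 18)

(15, 17) + (44, 12). λ = (12 - 17)/(44 - 15) ≡ 42/29 mod 47. 29⁻¹ ≡ 13 (mod 47) since 29·13 = 377 ≡ 1, so λ ≡ 29.
  x = λ² - 15 - 44 = 841 - 59 ≡ 30; y = λ·(15 - 30) - 17 ≡ 18. → (30, 18)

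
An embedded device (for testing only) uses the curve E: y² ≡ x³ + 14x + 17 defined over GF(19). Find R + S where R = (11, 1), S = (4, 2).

(11, 18)

(11, 1) + (4, 2). λ = (2 - 1)/(4 - 11) ≡ 1/12 mod 19. 12⁻¹ ≡ 8 (mod 19) since 12·8 = 96 ≡ 1, so λ ≡ 8.
  x = λ² - 11 - 4 = 64 - 15 ≡ 11; y = λ·(11 - 11) - 1 ≡ 18. → (11, 18)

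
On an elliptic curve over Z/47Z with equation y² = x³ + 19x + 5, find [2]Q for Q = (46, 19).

tangent at (46, 19): λ = (3·46² + 19)/(2·19) ≡ 22/38. 38⁻¹ ≡ 26 (mod 47), so λ ≡ 22·26 ≡ 8.
  x = λ² - 46 - 46 = 64 - 92 ≡ 19; y = λ·(46 - 19) - 19 ≡ 9. → (19, 9)

(19, 9)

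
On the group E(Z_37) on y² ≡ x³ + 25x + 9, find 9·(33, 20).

O

Write Q = (33, 20).
Repeated addition: build up to 9Q.
2Q: tangent at (33, 20): λ = (3·33² + 25)/(2·20) ≡ 36/3. 3⁻¹ ≡ 25 (mod 37) since 3·25 = 75 ≡ 1, so λ ≡ 36·25 ≡ 12.
  x = λ² - 33 - 33 = 144 - 66 ≡ 4; y = λ·(33 - 4) - 20 ≡ 32. → (4, 32)
3Q: (4, 32) + (33, 20). λ = (20 - 32)/(33 - 4) ≡ 25/29 mod 37. 29⁻¹ ≡ 23 (mod 37) since 29·23 = 667 ≡ 1, so λ ≡ 20.
  x = λ² - 4 - 33 = 400 - 37 ≡ 30; y = λ·(4 - 30) - 32 ≡ 3. → (30, 3)
4Q: (30, 3) + (33, 20). λ = (20 - 3)/(33 - 30) ≡ 17/3 mod 37. 3⁻¹ ≡ 25 (mod 37), so λ ≡ 18.
  x = λ² - 30 - 33 = 324 - 63 ≡ 2; y = λ·(30 - 2) - 3 ≡ 20. → (2, 20)
5Q: (2, 20) + (33, 20). λ = (20 - 20)/(33 - 2) ≡ 0/31 mod 37. 31⁻¹ ≡ 6 (mod 37), so λ ≡ 0.
  x = λ² - 2 - 33 = 0 - 35 ≡ 2; y = λ·(2 - 2) - 20 ≡ 17. → (2, 17)
6Q: (2, 17) + (33, 20). λ = (20 - 17)/(33 - 2) ≡ 3/31 mod 37. 31⁻¹ ≡ 6 (mod 37), so λ ≡ 18.
  x = λ² - 2 - 33 = 324 - 35 ≡ 30; y = λ·(2 - 30) - 17 ≡ 34. → (30, 34)
7Q: (30, 34) + (33, 20). λ = (20 - 34)/(33 - 30) ≡ 23/3 mod 37. 3⁻¹ ≡ 25 (mod 37), so λ ≡ 20.
  x = λ² - 30 - 33 = 400 - 63 ≡ 4; y = λ·(30 - 4) - 34 ≡ 5. → (4, 5)
8Q: (4, 5) + (33, 20). λ = (20 - 5)/(33 - 4) ≡ 15/29 mod 37. 29⁻¹ ≡ 23 (mod 37) since 29·23 = 667 ≡ 1, so λ ≡ 12.
  x = λ² - 4 - 33 = 144 - 37 ≡ 33; y = λ·(4 - 33) - 5 ≡ 17. → (33, 17)
9Q: (33, 17) + (33, 20): same x and y₁ ≡ -y₂, so the sum is O.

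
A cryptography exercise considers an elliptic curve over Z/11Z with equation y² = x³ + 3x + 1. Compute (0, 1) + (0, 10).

O

The two points share x = 0 and their y-coordinates satisfy 1 + 10 ≡ 0 (mod 11), so they are inverses. Their sum is the point at infinity.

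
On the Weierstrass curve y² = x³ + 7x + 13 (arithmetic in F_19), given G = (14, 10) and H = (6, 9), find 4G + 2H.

(8, 7)

First 4G:
Repeated addition: build up to 4G.
2G: tangent at (14, 10): λ = (3·14² + 7)/(2·10) ≡ 6/1. 1⁻¹ ≡ 1 (mod 19) since 1·1 = 1 ≡ 1, so λ ≡ 6·1 ≡ 6.
  x = λ² - 14 - 14 = 36 - 28 ≡ 8; y = λ·(14 - 8) - 10 ≡ 7. → (8, 7)
3G: (8, 7) + (14, 10). λ = (10 - 7)/(14 - 8) ≡ 3/6 mod 19. 6⁻¹ ≡ 16 (mod 19), so λ ≡ 10.
  x = λ² - 8 - 14 = 100 - 22 ≡ 2; y = λ·(8 - 2) - 7 ≡ 15. → (2, 15)
4G: (2, 15) + (14, 10). λ = (10 - 15)/(14 - 2) ≡ 14/12 mod 19. 12⁻¹ ≡ 8 (mod 19), so λ ≡ 17.
  x = λ² - 2 - 14 = 289 - 16 ≡ 7; y = λ·(2 - 7) - 15 ≡ 14. → (7, 14)
4G = (7, 14).
Next 2H:
Repeated addition: build up to 2H.
2H: tangent at (6, 9): λ = (3·6² + 7)/(2·9) ≡ 1/18. 18⁻¹ ≡ 18 (mod 19), so λ ≡ 1·18 ≡ 18.
  x = λ² - 6 - 6 = 324 - 12 ≡ 8; y = λ·(6 - 8) - 9 ≡ 12. → (8, 12)
2H = (8, 12).
Finally 4G + 2H:
(7, 14) + (8, 12). λ = (12 - 14)/(8 - 7) ≡ 17/1 mod 19. 1⁻¹ ≡ 1 (mod 19), so λ ≡ 17.
  x = λ² - 7 - 8 = 289 - 15 ≡ 8; y = λ·(7 - 8) - 14 ≡ 7. → (8, 7)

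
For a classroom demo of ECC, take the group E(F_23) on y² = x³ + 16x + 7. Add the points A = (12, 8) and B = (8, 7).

(12, 8) + (8, 7). λ = (7 - 8)/(8 - 12) ≡ 22/19 mod 23. 19⁻¹ ≡ 17 (mod 23), so λ ≡ 6.
  x = λ² - 12 - 8 = 36 - 20 ≡ 16; y = λ·(12 - 16) - 8 ≡ 14. → (16, 14)

(16, 14)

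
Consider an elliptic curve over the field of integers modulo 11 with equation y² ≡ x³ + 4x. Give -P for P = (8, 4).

-(8, 4) = (8, -4 mod 11) = (8, 7).

(8, 7)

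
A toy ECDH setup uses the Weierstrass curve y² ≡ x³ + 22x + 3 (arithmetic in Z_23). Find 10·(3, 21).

Write Q = (3, 21).
Repeated addition: build up to 10Q.
2Q: tangent at (3, 21): λ = (3·3² + 22)/(2·21) ≡ 3/19. 19⁻¹ ≡ 17 (mod 23) since 19·17 = 323 ≡ 1, so λ ≡ 3·17 ≡ 5.
  x = λ² - 3 - 3 = 25 - 6 ≡ 19; y = λ·(3 - 19) - 21 ≡ 14. → (19, 14)
3Q: (19, 14) + (3, 21). λ = (21 - 14)/(3 - 19) ≡ 7/7 mod 23. 7⁻¹ ≡ 10 (mod 23) since 7·10 = 70 ≡ 1, so λ ≡ 1.
  x = λ² - 19 - 3 = 1 - 22 ≡ 2; y = λ·(19 - 2) - 14 ≡ 3. → (2, 3)
4Q: (2, 3) + (3, 21). λ = (21 - 3)/(3 - 2) ≡ 18/1 mod 23. 1⁻¹ ≡ 1 (mod 23), so λ ≡ 18.
  x = λ² - 2 - 3 = 324 - 5 ≡ 20; y = λ·(2 - 20) - 3 ≡ 18. → (20, 18)
5Q: (20, 18) + (3, 21). λ = (21 - 18)/(3 - 20) ≡ 3/6 mod 23. 6⁻¹ ≡ 4 (mod 23), so λ ≡ 12.
  x = λ² - 20 - 3 = 144 - 23 ≡ 6; y = λ·(20 - 6) - 18 ≡ 12. → (6, 12)
6Q: (6, 12) + (3, 21). λ = (21 - 12)/(3 - 6) ≡ 9/20 mod 23. 20⁻¹ ≡ 15 (mod 23), so λ ≡ 20.
  x = λ² - 6 - 3 = 400 - 9 ≡ 0; y = λ·(6 - 0) - 12 ≡ 16. → (0, 16)
7Q: (0, 16) + (3, 21). λ = (21 - 16)/(3 - 0) ≡ 5/3 mod 23. 3⁻¹ ≡ 8 (mod 23), so λ ≡ 17.
  x = λ² - 0 - 3 = 289 - 3 ≡ 10; y = λ·(0 - 10) - 16 ≡ 21. → (10, 21)
8Q: (10, 21) + (3, 21). λ = (21 - 21)/(3 - 10) ≡ 0/16 mod 23. 16⁻¹ ≡ 13 (mod 23) since 16·13 = 208 ≡ 1, so λ ≡ 0.
  x = λ² - 10 - 3 = 0 - 13 ≡ 10; y = λ·(10 - 10) - 21 ≡ 2. → (10, 2)
9Q: (10, 2) + (3, 21). λ = (21 - 2)/(3 - 10) ≡ 19/16 mod 23. 16⁻¹ ≡ 13 (mod 23) since 16·13 = 208 ≡ 1, so λ ≡ 17.
  x = λ² - 10 - 3 = 289 - 13 ≡ 0; y = λ·(10 - 0) - 2 ≡ 7. → (0, 7)
10Q: (0, 7) + (3, 21). λ = (21 - 7)/(3 - 0) ≡ 14/3 mod 23. 3⁻¹ ≡ 8 (mod 23), so λ ≡ 20.
  x = λ² - 0 - 3 = 400 - 3 ≡ 6; y = λ·(0 - 6) - 7 ≡ 11. → (6, 11)

(6, 11)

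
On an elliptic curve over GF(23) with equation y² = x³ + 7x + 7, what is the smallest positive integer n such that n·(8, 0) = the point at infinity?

2

2P: (8, 0) + (8, 0): same x and y₁ ≡ -y₂, so the sum is the point at infinity.
2P = the point at infinity, so the order is 2.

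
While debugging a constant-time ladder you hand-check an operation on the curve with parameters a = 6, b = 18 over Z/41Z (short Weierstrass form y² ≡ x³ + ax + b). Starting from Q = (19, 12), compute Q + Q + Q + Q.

(23, 33)

Repeated addition: build up to 4Q.
2Q: tangent at (19, 12): λ = (3·19² + 6)/(2·12) ≡ 23/24. 24⁻¹ ≡ 12 (mod 41) since 24·12 = 288 ≡ 1, so λ ≡ 23·12 ≡ 30.
  x = λ² - 19 - 19 = 900 - 38 ≡ 1; y = λ·(19 - 1) - 12 ≡ 36. → (1, 36)
3Q: (1, 36) + (19, 12). λ = (12 - 36)/(19 - 1) ≡ 17/18 mod 41. 18⁻¹ ≡ 16 (mod 41), so λ ≡ 26.
  x = λ² - 1 - 19 = 676 - 20 ≡ 0; y = λ·(1 - 0) - 36 ≡ 31. → (0, 31)
4Q: (0, 31) + (19, 12). λ = (12 - 31)/(19 - 0) ≡ 22/19 mod 41. 19⁻¹ ≡ 13 (mod 41) since 19·13 = 247 ≡ 1, so λ ≡ 40.
  x = λ² - 0 - 19 = 1600 - 19 ≡ 23; y = λ·(0 - 23) - 31 ≡ 33. → (23, 33)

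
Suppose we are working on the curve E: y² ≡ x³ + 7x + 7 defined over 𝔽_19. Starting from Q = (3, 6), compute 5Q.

(0, 8)

Double-and-add on 5 = (101)₂. Start with Q = (3, 6) for the leading 1-bit.
double: tangent at (3, 6): λ = (3·3² + 7)/(2·6) ≡ 15/12. 12⁻¹ ≡ 8 (mod 19), so λ ≡ 15·8 ≡ 6.
  x = λ² - 3 - 3 = 36 - 6 ≡ 11; y = λ·(3 - 11) - 6 ≡ 3. → (11, 3)
double: tangent at (11, 3): λ = (3·11² + 7)/(2·3) ≡ 9/6. 6⁻¹ ≡ 16 (mod 19), so λ ≡ 9·16 ≡ 11.
  x = λ² - 11 - 11 = 121 - 22 ≡ 4; y = λ·(11 - 4) - 3 ≡ 17. → (4, 17)
add Q: (4, 17) + (3, 6). λ = (6 - 17)/(3 - 4) ≡ 8/18 mod 19. 18⁻¹ ≡ 18 (mod 19) since 18·18 = 324 ≡ 1, so λ ≡ 11.
  x = λ² - 4 - 3 = 121 - 7 ≡ 0; y = λ·(4 - 0) - 17 ≡ 8. → (0, 8)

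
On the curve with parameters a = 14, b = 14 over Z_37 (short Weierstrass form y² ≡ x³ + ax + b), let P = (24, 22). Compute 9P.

(7, 14)

Repeated addition: build up to 9P.
2P: tangent at (24, 22): λ = (3·24² + 14)/(2·22) ≡ 3/7. 7⁻¹ ≡ 16 (mod 37), so λ ≡ 3·16 ≡ 11.
  x = λ² - 24 - 24 = 121 - 48 ≡ 36; y = λ·(24 - 36) - 22 ≡ 31. → (36, 31)
3P: (36, 31) + (24, 22). λ = (22 - 31)/(24 - 36) ≡ 28/25 mod 37. 25⁻¹ ≡ 3 (mod 37), so λ ≡ 10.
  x = λ² - 36 - 24 = 100 - 60 ≡ 3; y = λ·(36 - 3) - 31 ≡ 3. → (3, 3)
4P: (3, 3) + (24, 22). λ = (22 - 3)/(24 - 3) ≡ 19/21 mod 37. 21⁻¹ ≡ 30 (mod 37), so λ ≡ 15.
  x = λ² - 3 - 24 = 225 - 27 ≡ 13; y = λ·(3 - 13) - 3 ≡ 32. → (13, 32)
5P: (13, 32) + (24, 22). λ = (22 - 32)/(24 - 13) ≡ 27/11 mod 37. 11⁻¹ ≡ 27 (mod 37), so λ ≡ 26.
  x = λ² - 13 - 24 = 676 - 37 ≡ 10; y = λ·(13 - 10) - 32 ≡ 9. → (10, 9)
6P: (10, 9) + (24, 22). λ = (22 - 9)/(24 - 10) ≡ 13/14 mod 37. 14⁻¹ ≡ 8 (mod 37) since 14·8 = 112 ≡ 1, so λ ≡ 30.
  x = λ² - 10 - 24 = 900 - 34 ≡ 15; y = λ·(10 - 15) - 9 ≡ 26. → (15, 26)
7P: (15, 26) + (24, 22). λ = (22 - 26)/(24 - 15) ≡ 33/9 mod 37. 9⁻¹ ≡ 33 (mod 37), so λ ≡ 16.
  x = λ² - 15 - 24 = 256 - 39 ≡ 32; y = λ·(15 - 32) - 26 ≡ 35. → (32, 35)
8P: (32, 35) + (24, 22). λ = (22 - 35)/(24 - 32) ≡ 24/29 mod 37. 29⁻¹ ≡ 23 (mod 37), so λ ≡ 34.
  x = λ² - 32 - 24 = 1156 - 56 ≡ 27; y = λ·(32 - 27) - 35 ≡ 24. → (27, 24)
9P: (27, 24) + (24, 22). λ = (22 - 24)/(24 - 27) ≡ 35/34 mod 37. 34⁻¹ ≡ 12 (mod 37), so λ ≡ 13.
  x = λ² - 27 - 24 = 169 - 51 ≡ 7; y = λ·(27 - 7) - 24 ≡ 14. → (7, 14)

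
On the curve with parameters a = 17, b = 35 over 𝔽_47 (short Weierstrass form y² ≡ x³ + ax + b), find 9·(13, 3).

(22, 24)

Write G = (13, 3).
Repeated addition: build up to 9G.
2G: tangent at (13, 3): λ = (3·13² + 17)/(2·3) ≡ 7/6. 6⁻¹ ≡ 8 (mod 47) since 6·8 = 48 ≡ 1, so λ ≡ 7·8 ≡ 9.
  x = λ² - 13 - 13 = 81 - 26 ≡ 8; y = λ·(13 - 8) - 3 ≡ 42. → (8, 42)
3G: (8, 42) + (13, 3). λ = (3 - 42)/(13 - 8) ≡ 8/5 mod 47. 5⁻¹ ≡ 19 (mod 47), so λ ≡ 11.
  x = λ² - 8 - 13 = 121 - 21 ≡ 6; y = λ·(8 - 6) - 42 ≡ 27. → (6, 27)
4G: (6, 27) + (13, 3). λ = (3 - 27)/(13 - 6) ≡ 23/7 mod 47. 7⁻¹ ≡ 27 (mod 47) since 7·27 = 189 ≡ 1, so λ ≡ 10.
  x = λ² - 6 - 13 = 100 - 19 ≡ 34; y = λ·(6 - 34) - 27 ≡ 22. → (34, 22)
5G: (34, 22) + (13, 3). λ = (3 - 22)/(13 - 34) ≡ 28/26 mod 47. 26⁻¹ ≡ 38 (mod 47) since 26·38 = 988 ≡ 1, so λ ≡ 30.
  x = λ² - 34 - 13 = 900 - 47 ≡ 7; y = λ·(34 - 7) - 22 ≡ 36. → (7, 36)
6G: (7, 36) + (13, 3). λ = (3 - 36)/(13 - 7) ≡ 14/6 mod 47. 6⁻¹ ≡ 8 (mod 47), so λ ≡ 18.
  x = λ² - 7 - 13 = 324 - 20 ≡ 22; y = λ·(7 - 22) - 36 ≡ 23. → (22, 23)
7G: (22, 23) + (13, 3). λ = (3 - 23)/(13 - 22) ≡ 27/38 mod 47. 38⁻¹ ≡ 26 (mod 47) since 38·26 = 988 ≡ 1, so λ ≡ 44.
  x = λ² - 22 - 13 = 1936 - 35 ≡ 21; y = λ·(22 - 21) - 23 ≡ 21. → (21, 21)
8G: (21, 21) + (13, 3). λ = (3 - 21)/(13 - 21) ≡ 29/39 mod 47. 39⁻¹ ≡ 41 (mod 47), so λ ≡ 14.
  x = λ² - 21 - 13 = 196 - 34 ≡ 21; y = λ·(21 - 21) - 21 ≡ 26. → (21, 26)
9G: (21, 26) + (13, 3). λ = (3 - 26)/(13 - 21) ≡ 24/39 mod 47. 39⁻¹ ≡ 41 (mod 47) since 39·41 = 1599 ≡ 1, so λ ≡ 44.
  x = λ² - 21 - 13 = 1936 - 34 ≡ 22; y = λ·(21 - 22) - 26 ≡ 24. → (22, 24)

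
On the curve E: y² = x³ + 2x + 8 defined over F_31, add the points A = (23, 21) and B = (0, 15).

(23, 21) + (0, 15). λ = (15 - 21)/(0 - 23) ≡ 25/8 mod 31. 8⁻¹ ≡ 4 (mod 31) since 8·4 = 32 ≡ 1, so λ ≡ 7.
  x = λ² - 23 - 0 = 49 - 23 ≡ 26; y = λ·(23 - 26) - 21 ≡ 20. → (26, 20)

(26, 20)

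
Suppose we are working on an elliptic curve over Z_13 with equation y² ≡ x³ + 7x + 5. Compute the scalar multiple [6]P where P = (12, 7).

Double-and-add on 6 = (110)₂. Start with P = (12, 7) for the leading 1-bit.
double: tangent at (12, 7): λ = (3·12² + 7)/(2·7) ≡ 10/1. 1⁻¹ ≡ 1 (mod 13), so λ ≡ 10·1 ≡ 10.
  x = λ² - 12 - 12 = 100 - 24 ≡ 11; y = λ·(12 - 11) - 7 ≡ 3. → (11, 3)
add P: (11, 3) + (12, 7). λ = (7 - 3)/(12 - 11) ≡ 4/1 mod 13. 1⁻¹ ≡ 1 (mod 13), so λ ≡ 4.
  x = λ² - 11 - 12 = 16 - 23 ≡ 6; y = λ·(11 - 6) - 3 ≡ 4. → (6, 4)
double: tangent at (6, 4): λ = (3·6² + 7)/(2·4) ≡ 11/8. 8⁻¹ ≡ 5 (mod 13) since 8·5 = 40 ≡ 1, so λ ≡ 11·5 ≡ 3.
  x = λ² - 6 - 6 = 9 - 12 ≡ 10; y = λ·(6 - 10) - 4 ≡ 10. → (10, 10)

(10, 10)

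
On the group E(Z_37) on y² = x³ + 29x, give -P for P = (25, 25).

-(25, 25) = (25, -25 mod 37) = (25, 12).

(25, 12)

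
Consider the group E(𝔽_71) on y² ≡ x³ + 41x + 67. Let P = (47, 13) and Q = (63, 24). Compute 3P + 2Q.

(24, 6)

First 3P:
Repeated addition: build up to 3P.
2P: tangent at (47, 13): λ = (3·47² + 41)/(2·13) ≡ 65/26. 26⁻¹ ≡ 41 (mod 71) since 26·41 = 1066 ≡ 1, so λ ≡ 65·41 ≡ 38.
  x = λ² - 47 - 47 = 1444 - 94 ≡ 1; y = λ·(47 - 1) - 13 ≡ 31. → (1, 31)
3P: (1, 31) + (47, 13). λ = (13 - 31)/(47 - 1) ≡ 53/46 mod 71. 46⁻¹ ≡ 17 (mod 71), so λ ≡ 49.
  x = λ² - 1 - 47 = 2401 - 48 ≡ 10; y = λ·(1 - 10) - 31 ≡ 25. → (10, 25)
3P = (10, 25).
Next 2Q:
Repeated addition: build up to 2Q.
2Q: tangent at (63, 24): λ = (3·63² + 41)/(2·24) ≡ 20/48. 48⁻¹ ≡ 37 (mod 71), so λ ≡ 20·37 ≡ 30.
  x = λ² - 63 - 63 = 900 - 126 ≡ 64; y = λ·(63 - 64) - 24 ≡ 17. → (64, 17)
2Q = (64, 17).
Finally 3P + 2Q:
(10, 25) + (64, 17). λ = (17 - 25)/(64 - 10) ≡ 63/54 mod 71. 54⁻¹ ≡ 25 (mod 71) since 54·25 = 1350 ≡ 1, so λ ≡ 13.
  x = λ² - 10 - 64 = 169 - 74 ≡ 24; y = λ·(10 - 24) - 25 ≡ 6. → (24, 6)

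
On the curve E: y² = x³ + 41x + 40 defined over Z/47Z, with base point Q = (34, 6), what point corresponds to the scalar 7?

Repeated addition: build up to 7Q.
2Q: tangent at (34, 6): λ = (3·34² + 41)/(2·6) ≡ 31/12. 12⁻¹ ≡ 4 (mod 47), so λ ≡ 31·4 ≡ 30.
  x = λ² - 34 - 34 = 900 - 68 ≡ 33; y = λ·(34 - 33) - 6 ≡ 24. → (33, 24)
3Q: (33, 24) + (34, 6). λ = (6 - 24)/(34 - 33) ≡ 29/1 mod 47. 1⁻¹ ≡ 1 (mod 47), so λ ≡ 29.
  x = λ² - 33 - 34 = 841 - 67 ≡ 22; y = λ·(33 - 22) - 24 ≡ 13. → (22, 13)
4Q: (22, 13) + (34, 6). λ = (6 - 13)/(34 - 22) ≡ 40/12 mod 47. 12⁻¹ ≡ 4 (mod 47), so λ ≡ 19.
  x = λ² - 22 - 34 = 361 - 56 ≡ 23; y = λ·(22 - 23) - 13 ≡ 15. → (23, 15)
5Q: (23, 15) + (34, 6). λ = (6 - 15)/(34 - 23) ≡ 38/11 mod 47. 11⁻¹ ≡ 30 (mod 47) since 11·30 = 330 ≡ 1, so λ ≡ 12.
  x = λ² - 23 - 34 = 144 - 57 ≡ 40; y = λ·(23 - 40) - 15 ≡ 16. → (40, 16)
6Q: (40, 16) + (34, 6). λ = (6 - 16)/(34 - 40) ≡ 37/41 mod 47. 41⁻¹ ≡ 39 (mod 47), so λ ≡ 33.
  x = λ² - 40 - 34 = 1089 - 74 ≡ 28; y = λ·(40 - 28) - 16 ≡ 4. → (28, 4)
7Q: (28, 4) + (34, 6). λ = (6 - 4)/(34 - 28) ≡ 2/6 mod 47. 6⁻¹ ≡ 8 (mod 47), so λ ≡ 16.
  x = λ² - 28 - 34 = 256 - 62 ≡ 6; y = λ·(28 - 6) - 4 ≡ 19. → (6, 19)

(6, 19)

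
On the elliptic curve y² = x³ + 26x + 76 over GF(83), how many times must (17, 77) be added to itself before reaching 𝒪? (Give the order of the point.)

2P: tangent at (17, 77): λ = (3·17² + 26)/(2·77) ≡ 63/71. 71⁻¹ ≡ 76 (mod 83) since 71·76 = 5396 ≡ 1, so λ ≡ 63·76 ≡ 57.
  x = λ² - 17 - 17 = 3249 - 34 ≡ 61; y = λ·(17 - 61) - 77 ≡ 71. → (61, 71)
3P: (61, 71) + (17, 77). λ = (77 - 71)/(17 - 61) ≡ 6/39 mod 83. 39⁻¹ ≡ 66 (mod 83), so λ ≡ 64.
  x = λ² - 61 - 17 = 4096 - 78 ≡ 34; y = λ·(61 - 34) - 71 ≡ 80. → (34, 80)
4P: (34, 80) + (17, 77). λ = (77 - 80)/(17 - 34) ≡ 80/66 mod 83. 66⁻¹ ≡ 39 (mod 83) since 66·39 = 2574 ≡ 1, so λ ≡ 49.
  x = λ² - 34 - 17 = 2401 - 51 ≡ 26; y = λ·(34 - 26) - 80 ≡ 63. → (26, 63)
5P: (26, 63) + (17, 77). λ = (77 - 63)/(17 - 26) ≡ 14/74 mod 83. 74⁻¹ ≡ 46 (mod 83) since 74·46 = 3404 ≡ 1, so λ ≡ 63.
  x = λ² - 26 - 17 = 3969 - 43 ≡ 25; y = λ·(26 - 25) - 63 ≡ 0. → (25, 0)
6P: (25, 0) + (17, 77). λ = (77 - 0)/(17 - 25) ≡ 77/75 mod 83. 75⁻¹ ≡ 31 (mod 83), so λ ≡ 63.
  x = λ² - 25 - 17 = 3969 - 42 ≡ 26; y = λ·(25 - 26) - 0 ≡ 20. → (26, 20)
7P: (26, 20) + (17, 77). λ = (77 - 20)/(17 - 26) ≡ 57/74 mod 83. 74⁻¹ ≡ 46 (mod 83), so λ ≡ 49.
  x = λ² - 26 - 17 = 2401 - 43 ≡ 34; y = λ·(26 - 34) - 20 ≡ 3. → (34, 3)
8P: (34, 3) + (17, 77). λ = (77 - 3)/(17 - 34) ≡ 74/66 mod 83. 66⁻¹ ≡ 39 (mod 83), so λ ≡ 64.
  x = λ² - 34 - 17 = 4096 - 51 ≡ 61; y = λ·(34 - 61) - 3 ≡ 12. → (61, 12)
9P: (61, 12) + (17, 77). λ = (77 - 12)/(17 - 61) ≡ 65/39 mod 83. 39⁻¹ ≡ 66 (mod 83), so λ ≡ 57.
  x = λ² - 61 - 17 = 3249 - 78 ≡ 17; y = λ·(61 - 17) - 12 ≡ 6. → (17, 6)
10P: (17, 6) + (17, 77): same x and y₁ ≡ -y₂, so the sum is 𝒪.
10P = 𝒪, so the order is 10.

10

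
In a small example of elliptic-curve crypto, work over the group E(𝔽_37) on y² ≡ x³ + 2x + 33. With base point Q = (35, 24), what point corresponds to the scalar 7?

Double-and-add on 7 = (111)₂. Start with Q = (35, 24) for the leading 1-bit.
double: tangent at (35, 24): λ = (3·35² + 2)/(2·24) ≡ 14/11. 11⁻¹ ≡ 27 (mod 37), so λ ≡ 14·27 ≡ 8.
  x = λ² - 35 - 35 = 64 - 70 ≡ 31; y = λ·(35 - 31) - 24 ≡ 8. → (31, 8)
add Q: (31, 8) + (35, 24). λ = (24 - 8)/(35 - 31) ≡ 16/4 mod 37. 4⁻¹ ≡ 28 (mod 37) since 4·28 = 112 ≡ 1, so λ ≡ 4.
  x = λ² - 31 - 35 = 16 - 66 ≡ 24; y = λ·(31 - 24) - 8 ≡ 20. → (24, 20)
double: tangent at (24, 20): λ = (3·24² + 2)/(2·20) ≡ 28/3. 3⁻¹ ≡ 25 (mod 37), so λ ≡ 28·25 ≡ 34.
  x = λ² - 24 - 24 = 1156 - 48 ≡ 35; y = λ·(24 - 35) - 20 ≡ 13. → (35, 13)
add Q: (35, 13) + (35, 24): same x and y₁ ≡ -y₂, so the sum is O.

O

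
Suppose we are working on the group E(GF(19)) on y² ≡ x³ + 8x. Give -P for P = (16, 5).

-(16, 5) = (16, -5 mod 19) = (16, 14).

(16, 14)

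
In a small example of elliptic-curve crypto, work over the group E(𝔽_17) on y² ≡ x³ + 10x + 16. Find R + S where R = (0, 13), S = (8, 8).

(0, 13) + (8, 8). λ = (8 - 13)/(8 - 0) ≡ 12/8 mod 17. 8⁻¹ ≡ 15 (mod 17), so λ ≡ 10.
  x = λ² - 0 - 8 = 100 - 8 ≡ 7; y = λ·(0 - 7) - 13 ≡ 2. → (7, 2)

(7, 2)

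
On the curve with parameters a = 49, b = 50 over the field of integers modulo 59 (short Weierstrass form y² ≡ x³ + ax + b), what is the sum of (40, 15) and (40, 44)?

The two points share x = 40 and their y-coordinates satisfy 15 + 44 ≡ 0 (mod 59), so they are inverses. Their sum is O.

O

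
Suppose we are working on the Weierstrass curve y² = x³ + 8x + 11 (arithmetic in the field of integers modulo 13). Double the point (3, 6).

(10, 5)

tangent at (3, 6): λ = (3·3² + 8)/(2·6) ≡ 9/12. 12⁻¹ ≡ 12 (mod 13) since 12·12 = 144 ≡ 1, so λ ≡ 9·12 ≡ 4.
  x = λ² - 3 - 3 = 16 - 6 ≡ 10; y = λ·(3 - 10) - 6 ≡ 5. → (10, 5)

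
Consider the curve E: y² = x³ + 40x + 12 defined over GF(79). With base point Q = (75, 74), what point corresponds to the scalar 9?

(40, 11)

Double-and-add on 9 = (1001)₂. Start with Q = (75, 74) for the leading 1-bit.
double: tangent at (75, 74): λ = (3·75² + 40)/(2·74) ≡ 9/69. 69⁻¹ ≡ 71 (mod 79) since 69·71 = 4899 ≡ 1, so λ ≡ 9·71 ≡ 7.
  x = λ² - 75 - 75 = 49 - 150 ≡ 57; y = λ·(75 - 57) - 74 ≡ 52. → (57, 52)
double: tangent at (57, 52): λ = (3·57² + 40)/(2·52) ≡ 70/25. 25⁻¹ ≡ 19 (mod 79), so λ ≡ 70·19 ≡ 66.
  x = λ² - 57 - 57 = 4356 - 114 ≡ 55; y = λ·(57 - 55) - 52 ≡ 1. → (55, 1)
double: tangent at (55, 1): λ = (3·55² + 40)/(2·1) ≡ 30/2. 2⁻¹ ≡ 40 (mod 79), so λ ≡ 30·40 ≡ 15.
  x = λ² - 55 - 55 = 225 - 110 ≡ 36; y = λ·(55 - 36) - 1 ≡ 47. → (36, 47)
add Q: (36, 47) + (75, 74). λ = (74 - 47)/(75 - 36) ≡ 27/39 mod 79. 39⁻¹ ≡ 77 (mod 79), so λ ≡ 25.
  x = λ² - 36 - 75 = 625 - 111 ≡ 40; y = λ·(36 - 40) - 47 ≡ 11. → (40, 11)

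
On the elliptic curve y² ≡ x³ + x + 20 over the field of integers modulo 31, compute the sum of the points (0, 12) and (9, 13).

(0, 12) + (9, 13). λ = (13 - 12)/(9 - 0) ≡ 1/9 mod 31. 9⁻¹ ≡ 7 (mod 31), so λ ≡ 7.
  x = λ² - 0 - 9 = 49 - 9 ≡ 9; y = λ·(0 - 9) - 12 ≡ 18. → (9, 18)

(9, 18)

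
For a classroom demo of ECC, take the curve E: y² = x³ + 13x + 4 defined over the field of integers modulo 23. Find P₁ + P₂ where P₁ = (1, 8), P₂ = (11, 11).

(15, 20)

(1, 8) + (11, 11). λ = (11 - 8)/(11 - 1) ≡ 3/10 mod 23. 10⁻¹ ≡ 7 (mod 23) since 10·7 = 70 ≡ 1, so λ ≡ 21.
  x = λ² - 1 - 11 = 441 - 12 ≡ 15; y = λ·(1 - 15) - 8 ≡ 20. → (15, 20)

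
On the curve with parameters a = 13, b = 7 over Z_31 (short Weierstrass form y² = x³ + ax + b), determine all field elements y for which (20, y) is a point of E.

none

x³ + 13x + 7 = 8267 ≡ 21 (mod 31).
21 is a non-residue mod 31; no y exists.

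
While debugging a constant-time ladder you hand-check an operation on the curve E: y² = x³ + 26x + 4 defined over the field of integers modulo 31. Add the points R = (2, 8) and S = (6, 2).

(2, 8) + (6, 2). λ = (2 - 8)/(6 - 2) ≡ 25/4 mod 31. 4⁻¹ ≡ 8 (mod 31), so λ ≡ 14.
  x = λ² - 2 - 6 = 196 - 8 ≡ 2; y = λ·(2 - 2) - 8 ≡ 23. → (2, 23)

(2, 23)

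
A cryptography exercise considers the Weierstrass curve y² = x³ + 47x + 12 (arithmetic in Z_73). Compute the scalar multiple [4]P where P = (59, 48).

(24, 46)

Repeated addition: build up to 4P.
2P: tangent at (59, 48): λ = (3·59² + 47)/(2·48) ≡ 51/23. 23⁻¹ ≡ 54 (mod 73), so λ ≡ 51·54 ≡ 53.
  x = λ² - 59 - 59 = 2809 - 118 ≡ 63; y = λ·(59 - 63) - 48 ≡ 32. → (63, 32)
3P: (63, 32) + (59, 48). λ = (48 - 32)/(59 - 63) ≡ 16/69 mod 73. 69⁻¹ ≡ 18 (mod 73), so λ ≡ 69.
  x = λ² - 63 - 59 = 4761 - 122 ≡ 40; y = λ·(63 - 40) - 32 ≡ 22. → (40, 22)
4P: (40, 22) + (59, 48). λ = (48 - 22)/(59 - 40) ≡ 26/19 mod 73. 19⁻¹ ≡ 50 (mod 73), so λ ≡ 59.
  x = λ² - 40 - 59 = 3481 - 99 ≡ 24; y = λ·(40 - 24) - 22 ≡ 46. → (24, 46)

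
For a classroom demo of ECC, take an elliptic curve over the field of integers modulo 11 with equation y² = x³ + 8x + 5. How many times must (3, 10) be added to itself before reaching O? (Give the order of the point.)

2P: tangent at (3, 10): λ = (3·3² + 8)/(2·10) ≡ 2/9. 9⁻¹ ≡ 5 (mod 11) since 9·5 = 45 ≡ 1, so λ ≡ 2·5 ≡ 10.
  x = λ² - 3 - 3 = 100 - 6 ≡ 6; y = λ·(3 - 6) - 10 ≡ 4. → (6, 4)
3P: (6, 4) + (3, 10). λ = (10 - 4)/(3 - 6) ≡ 6/8 mod 11. 8⁻¹ ≡ 7 (mod 11) since 8·7 = 56 ≡ 1, so λ ≡ 9.
  x = λ² - 6 - 3 = 81 - 9 ≡ 6; y = λ·(6 - 6) - 4 ≡ 7. → (6, 7)
4P: (6, 7) + (3, 10). λ = (10 - 7)/(3 - 6) ≡ 3/8 mod 11. 8⁻¹ ≡ 7 (mod 11), so λ ≡ 10.
  x = λ² - 6 - 3 = 100 - 9 ≡ 3; y = λ·(6 - 3) - 7 ≡ 1. → (3, 1)
5P: (3, 1) + (3, 10): same x and y₁ ≡ -y₂, so the sum is O.
5P = O, so the order is 5.

5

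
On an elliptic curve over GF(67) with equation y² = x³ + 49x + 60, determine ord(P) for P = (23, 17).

11

2P: tangent at (23, 17): λ = (3·23² + 49)/(2·17) ≡ 28/34. 34⁻¹ ≡ 2 (mod 67), so λ ≡ 28·2 ≡ 56.
  x = λ² - 23 - 23 = 3136 - 46 ≡ 8; y = λ·(23 - 8) - 17 ≡ 19. → (8, 19)
3P: (8, 19) + (23, 17). λ = (17 - 19)/(23 - 8) ≡ 65/15 mod 67. 15⁻¹ ≡ 9 (mod 67), so λ ≡ 49.
  x = λ² - 8 - 23 = 2401 - 31 ≡ 25; y = λ·(8 - 25) - 19 ≡ 19. → (25, 19)
4P: (25, 19) + (23, 17). λ = (17 - 19)/(23 - 25) ≡ 65/65 mod 67. 65⁻¹ ≡ 33 (mod 67), so λ ≡ 1.
  x = λ² - 25 - 23 = 1 - 48 ≡ 20; y = λ·(25 - 20) - 19 ≡ 53. → (20, 53)
5P: (20, 53) + (23, 17). λ = (17 - 53)/(23 - 20) ≡ 31/3 mod 67. 3⁻¹ ≡ 45 (mod 67) since 3·45 = 135 ≡ 1, so λ ≡ 55.
  x = λ² - 20 - 23 = 3025 - 43 ≡ 34; y = λ·(20 - 34) - 53 ≡ 48. → (34, 48)
6P: (34, 48) + (23, 17). λ = (17 - 48)/(23 - 34) ≡ 36/56 mod 67. 56⁻¹ ≡ 6 (mod 67), so λ ≡ 15.
  x = λ² - 34 - 23 = 225 - 57 ≡ 34; y = λ·(34 - 34) - 48 ≡ 19. → (34, 19)
7P: (34, 19) + (23, 17). λ = (17 - 19)/(23 - 34) ≡ 65/56 mod 67. 56⁻¹ ≡ 6 (mod 67), so λ ≡ 55.
  x = λ² - 34 - 23 = 3025 - 57 ≡ 20; y = λ·(34 - 20) - 19 ≡ 14. → (20, 14)
8P: (20, 14) + (23, 17). λ = (17 - 14)/(23 - 20) ≡ 3/3 mod 67. 3⁻¹ ≡ 45 (mod 67), so λ ≡ 1.
  x = λ² - 20 - 23 = 1 - 43 ≡ 25; y = λ·(20 - 25) - 14 ≡ 48. → (25, 48)
9P: (25, 48) + (23, 17). λ = (17 - 48)/(23 - 25) ≡ 36/65 mod 67. 65⁻¹ ≡ 33 (mod 67), so λ ≡ 49.
  x = λ² - 25 - 23 = 2401 - 48 ≡ 8; y = λ·(25 - 8) - 48 ≡ 48. → (8, 48)
10P: (8, 48) + (23, 17). λ = (17 - 48)/(23 - 8) ≡ 36/15 mod 67. 15⁻¹ ≡ 9 (mod 67), so λ ≡ 56.
  x = λ² - 8 - 23 = 3136 - 31 ≡ 23; y = λ·(8 - 23) - 48 ≡ 50. → (23, 50)
11P: (23, 50) + (23, 17): same x and y₁ ≡ -y₂, so the sum is O.
11P = O, so the order is 11.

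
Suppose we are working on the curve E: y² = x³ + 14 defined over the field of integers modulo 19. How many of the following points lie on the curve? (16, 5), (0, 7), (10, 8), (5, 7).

2

(16, 5): 5² ≡ 6, rhs ≡ 6 → on.
(0, 7): 7² ≡ 11, rhs ≡ 14 → off.
(10, 8): 8² ≡ 7, rhs ≡ 7 → on.
(5, 7): 7² ≡ 11, rhs ≡ 6 → off.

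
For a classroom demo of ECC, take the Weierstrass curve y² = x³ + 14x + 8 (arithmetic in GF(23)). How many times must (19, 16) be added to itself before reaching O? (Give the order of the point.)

5

2P: tangent at (19, 16): λ = (3·19² + 14)/(2·16) ≡ 16/9. 9⁻¹ ≡ 18 (mod 23), so λ ≡ 16·18 ≡ 12.
  x = λ² - 19 - 19 = 144 - 38 ≡ 14; y = λ·(19 - 14) - 16 ≡ 21. → (14, 21)
3P: (14, 21) + (19, 16). λ = (16 - 21)/(19 - 14) ≡ 18/5 mod 23. 5⁻¹ ≡ 14 (mod 23), so λ ≡ 22.
  x = λ² - 14 - 19 = 484 - 33 ≡ 14; y = λ·(14 - 14) - 21 ≡ 2. → (14, 2)
4P: (14, 2) + (19, 16). λ = (16 - 2)/(19 - 14) ≡ 14/5 mod 23. 5⁻¹ ≡ 14 (mod 23), so λ ≡ 12.
  x = λ² - 14 - 19 = 144 - 33 ≡ 19; y = λ·(14 - 19) - 2 ≡ 7. → (19, 7)
5P: (19, 7) + (19, 16): same x and y₁ ≡ -y₂, so the sum is O.
5P = O, so the order is 5.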